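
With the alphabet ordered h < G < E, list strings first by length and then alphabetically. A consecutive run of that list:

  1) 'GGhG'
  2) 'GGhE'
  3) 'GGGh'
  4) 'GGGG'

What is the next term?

Treat GGGG as a base-3 numeral over the given alphabet and add one, carrying through any trailing E's.

GGGE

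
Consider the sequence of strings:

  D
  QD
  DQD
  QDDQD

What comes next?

This is a Fibonacci-style word recurrence s(k) = s(k−2)·s(k−1): e.g. D·QD = DQD.
Continuing: DQD · QDDQD gives term 5.

DQDQDDQD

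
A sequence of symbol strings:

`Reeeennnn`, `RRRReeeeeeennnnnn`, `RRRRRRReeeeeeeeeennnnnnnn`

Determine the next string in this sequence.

RRRRRRRRRReeeeeeeeeeeeennnnnnnnnn

The n-th term is 3n-2 R's then 3n+1 e's then 2n+2 n's (n = 1, 2, …).
At n = 4 the blocks have lengths 10, 13, 10.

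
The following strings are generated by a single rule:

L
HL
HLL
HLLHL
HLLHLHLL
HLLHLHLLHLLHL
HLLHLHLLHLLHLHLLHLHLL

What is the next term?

HLLHLHLLHLLHLHLLHLHLLHLLHLHLLHLLHL

From term 3 onward, concatenate the last term with the second-to-last: HL·L = HLL, HLL·HL = HLLHL, …
The next term joins HLLHLHLLHLLHLHLLHLHLL and HLLHLHLLHLLHL.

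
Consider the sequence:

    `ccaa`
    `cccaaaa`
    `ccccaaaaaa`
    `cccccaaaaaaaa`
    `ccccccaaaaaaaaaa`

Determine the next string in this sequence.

cccccccaaaaaaaaaaaa

Reading off run lengths: c runs 2, 3, 4, 5, 6; a runs 2, 4, 6, 8, 10 — each is linear in n (n = 1, 2, …).
At n = 6 the blocks have lengths 7, 12.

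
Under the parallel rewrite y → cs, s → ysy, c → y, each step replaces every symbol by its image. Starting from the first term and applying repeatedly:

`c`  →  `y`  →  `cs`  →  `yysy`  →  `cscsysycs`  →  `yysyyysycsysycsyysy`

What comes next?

cscsysycscscsysycsyysycsysycsyysycscsysycs

φ(yysyyysycsysycsyysy) expands symbol-by-symbol to cs cs ysy cs cs cs ysy cs y ysy cs ysy cs y ysy cs cs ysy cs; joining the 19 pieces gives the next term.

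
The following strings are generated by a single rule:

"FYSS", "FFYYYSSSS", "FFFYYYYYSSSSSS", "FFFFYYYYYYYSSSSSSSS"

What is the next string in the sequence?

FFFFFYYYYYYYYYSSSSSSSSSS

Term n consists of n F's, followed by 2n-1 Y's, followed by 2n S's (n = 1, 2, …).
For the next term, n = 5, so the run lengths are 5, 9, 10.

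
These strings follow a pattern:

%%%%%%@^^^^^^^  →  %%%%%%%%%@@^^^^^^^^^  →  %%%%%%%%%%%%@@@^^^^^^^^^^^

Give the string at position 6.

%%%%%%%%%%%%%%%%%%%%%@@@@@@^^^^^^^^^^^^^^^^^

Reading off run lengths: % runs 6, 9, 12; @ runs 1, 2, 3; ^ runs 7, 9, 11 — each is linear in n, where the shown terms are n = 2, 3, 4.
At n = 7 the blocks have lengths 21, 6, 17.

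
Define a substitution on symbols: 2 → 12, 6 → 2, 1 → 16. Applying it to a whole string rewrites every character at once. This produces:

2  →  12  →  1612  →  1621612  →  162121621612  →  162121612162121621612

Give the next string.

1621216121621612162121612162121621612

Replace each of the 21 characters of 162121612162121621612 in place — 16 2 12 16 12 16 2 16 12 16 2 12 16 12 16 2 12 16 2 16 12 — and concatenate.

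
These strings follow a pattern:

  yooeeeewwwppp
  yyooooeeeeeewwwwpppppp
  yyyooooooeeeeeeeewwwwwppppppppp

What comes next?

yyyyooooooooeeeeeeeeeewwwwwwpppppppppppp

Reading off run lengths: y runs 1, 2, 3; o runs 2, 4, 6; e runs 4, 6, 8; w runs 3, 4, 5; p runs 3, 6, 9 — each is linear in n (n = 1, 2, …).
At n = 4 the blocks have lengths 4, 8, 10, 6, 12.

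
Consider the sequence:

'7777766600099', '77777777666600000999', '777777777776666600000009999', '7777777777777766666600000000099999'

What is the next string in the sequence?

77777777777777777666666600000000000999999

The n-th term is 3n+2 7's then n+2 6's then 2n+1 0's then n+1 9's (n = 1, 2, …).
Setting n = 5 gives 17, 7, 11, 6 characters in each block.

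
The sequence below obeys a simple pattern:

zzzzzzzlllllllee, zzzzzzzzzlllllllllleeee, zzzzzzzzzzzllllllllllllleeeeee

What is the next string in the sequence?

zzzzzzzzzzzzzlllllllllllllllleeeeeeee

Term n consists of 2n+3 z's, followed by 3n+1 l's, followed by 2n-2 e's, where the shown terms are n = 2, 3, 4.
For the next term, n = 5, so the run lengths are 13, 16, 8.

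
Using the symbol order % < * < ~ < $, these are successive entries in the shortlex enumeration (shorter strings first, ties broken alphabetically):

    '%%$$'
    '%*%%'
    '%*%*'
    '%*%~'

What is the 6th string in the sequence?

Continuing the enumeration 2 steps past %*%~: %*%~ → %*%$ → (answer).

%**%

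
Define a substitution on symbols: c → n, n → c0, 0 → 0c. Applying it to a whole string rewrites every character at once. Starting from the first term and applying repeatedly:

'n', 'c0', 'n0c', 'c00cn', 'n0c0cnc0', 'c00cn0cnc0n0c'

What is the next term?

Rewriting the 13 symbols of c00cn0cnc0n0c one by one yields n 0c 0c n c0 0c n c0 n 0c c0 0c n; concatenated:

n0c0cnc00cnc0n0cc00cn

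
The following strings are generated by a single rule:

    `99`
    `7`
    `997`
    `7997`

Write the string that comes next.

9977997

Each term (from the third on) is the two preceding terms concatenated in order: term 3 = 99·7 = 997.
Continuing: 997 · 7997 gives term 5.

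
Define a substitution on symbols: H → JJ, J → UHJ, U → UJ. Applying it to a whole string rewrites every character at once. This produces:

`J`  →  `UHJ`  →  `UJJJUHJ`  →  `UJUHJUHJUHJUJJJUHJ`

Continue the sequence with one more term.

Applying the rule to each of the 18 symbols of UJUHJUHJUHJUJJJUHJ gives the pieces UJ UHJ UJ JJ UHJ UJ JJ UHJ UJ JJ UHJ UJ UHJ UHJ UHJ UJ JJ UHJ, which concatenate to the answer.

UJUHJUJJJUHJUJJJUHJUJJJUHJUJUHJUHJUHJUJJJUHJ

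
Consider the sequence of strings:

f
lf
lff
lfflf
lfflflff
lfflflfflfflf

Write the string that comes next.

lfflflfflfflflfflflff

This is a Fibonacci-style word recurrence s(k) = s(k−1)·s(k−2): e.g. lf·f = lff.
The next term joins lfflflfflfflf and lfflflff.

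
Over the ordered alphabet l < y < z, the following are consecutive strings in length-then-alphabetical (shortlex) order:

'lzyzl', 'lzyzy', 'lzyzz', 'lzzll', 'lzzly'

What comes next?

Treat lzzly as a base-3 numeral over the given alphabet and add one, carrying through any trailing z's.

lzzlz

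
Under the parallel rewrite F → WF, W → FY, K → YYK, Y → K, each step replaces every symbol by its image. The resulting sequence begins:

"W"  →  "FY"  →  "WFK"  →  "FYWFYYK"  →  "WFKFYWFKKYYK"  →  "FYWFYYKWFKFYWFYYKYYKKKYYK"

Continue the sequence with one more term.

WFKFYWFKKYYKFYWFYYKWFKFYWFKKYYKKKYYKYYKYYKKKYYK

Replace each of the 25 characters of FYWFYYKWFKFYWFYYKYYKKKYYK in place — WF K FY WF K K YYK FY WF YYK WF K FY WF K K YYK K K YYK YYK YYK K K YYK — and concatenate.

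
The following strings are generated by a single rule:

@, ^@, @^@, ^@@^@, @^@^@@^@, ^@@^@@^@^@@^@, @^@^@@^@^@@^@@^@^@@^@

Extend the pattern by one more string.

This is a Fibonacci-style word recurrence s(k) = s(k−2)·s(k−1): e.g. @·^@ = @^@.
The next term joins ^@@^@@^@^@@^@ and @^@^@@^@^@@^@@^@^@@^@.

^@@^@@^@^@@^@@^@^@@^@^@@^@@^@^@@^@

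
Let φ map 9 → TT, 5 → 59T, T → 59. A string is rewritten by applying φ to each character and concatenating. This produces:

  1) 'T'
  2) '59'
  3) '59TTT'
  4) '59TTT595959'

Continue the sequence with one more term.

59TTT59595959TTT59TTT59TTT

Expanding 59TTT595959: 5→59T, 9→TT, T→59, T→59, T→59, 5→59T, 9→TT, 5→59T, 9→TT, 5→59T, 9→TT. Concatenated: 59T TT 59 59 59 59T TT 59T TT 59T TT.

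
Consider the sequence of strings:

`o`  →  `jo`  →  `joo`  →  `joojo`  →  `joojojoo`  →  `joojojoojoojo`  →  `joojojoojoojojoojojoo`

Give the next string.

Each term (from the third on) is the previous term followed by the one before it: term 3 = jo·o = joo.
Continuing: joojojoojoojojoojojoo · joojojoojoojo gives term 8.

joojojoojoojojoojojoojoojojoojoojo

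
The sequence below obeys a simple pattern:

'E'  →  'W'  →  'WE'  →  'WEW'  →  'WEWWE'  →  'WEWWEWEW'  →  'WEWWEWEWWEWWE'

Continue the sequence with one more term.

WEWWEWEWWEWWEWEWWEWEW

Each term (from the third on) is the previous term followed by the one before it: term 3 = W·E = WE.
So term 8 is WEWWEWEWWEWWE·WEWWEWEW.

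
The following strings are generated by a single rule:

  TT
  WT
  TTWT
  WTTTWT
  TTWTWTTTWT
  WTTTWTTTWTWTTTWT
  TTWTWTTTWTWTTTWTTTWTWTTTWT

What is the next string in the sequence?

From term 3 onward, concatenate the second-to-last term with the last: TT·WT = TTWT, WT·TTWT = WTTTWT, …
The next term joins WTTTWTTTWTWTTTWT and TTWTWTTTWTWTTTWTTTWTWTTTWT.

WTTTWTTTWTWTTTWTTTWTWTTTWTWTTTWTTTWTWTTTWT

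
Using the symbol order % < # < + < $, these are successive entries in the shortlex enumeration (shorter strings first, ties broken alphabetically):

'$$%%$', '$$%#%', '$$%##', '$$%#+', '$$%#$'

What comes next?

Treat $$%#$ as a base-4 numeral over the given alphabet and add one, carrying through any trailing $'s.

$$%+%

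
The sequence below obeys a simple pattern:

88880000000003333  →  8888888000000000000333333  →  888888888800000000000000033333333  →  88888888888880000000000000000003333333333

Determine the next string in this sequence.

8888888888888888000000000000000000000333333333333

Each string has the form 8^{3n-2} 0^{3n+3} 3^{2n}, where the shown terms are n = 2, 3, 4, 5.
Setting n = 6 gives 16, 21, 12 characters in each block.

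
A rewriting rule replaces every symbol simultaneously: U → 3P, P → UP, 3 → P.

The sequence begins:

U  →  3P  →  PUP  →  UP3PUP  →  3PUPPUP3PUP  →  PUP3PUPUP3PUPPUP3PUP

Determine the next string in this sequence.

Rewriting the 20 symbols of PUP3PUPUP3PUPPUP3PUP one by one yields UP 3P UP P UP 3P UP 3P UP P UP 3P UP UP 3P UP P UP 3P UP; concatenated:

UP3PUPPUP3PUP3PUPPUP3PUPUP3PUPPUP3PUP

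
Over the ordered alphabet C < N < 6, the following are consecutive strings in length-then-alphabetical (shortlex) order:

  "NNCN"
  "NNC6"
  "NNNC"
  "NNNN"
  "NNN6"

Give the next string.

Treat NNN6 as a base-3 numeral over the given alphabet and add one, carrying through any trailing 6's.

NN6C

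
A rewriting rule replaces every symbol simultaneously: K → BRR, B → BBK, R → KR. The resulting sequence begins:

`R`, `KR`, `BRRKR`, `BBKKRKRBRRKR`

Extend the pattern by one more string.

BBKBBKBRRBRRKRBRRKRBBKKRKRBRRKR

Expanding BBKKRKRBRRKR: B→BBK, B→BBK, K→BRR, K→BRR, R→KR, K→BRR, R→KR, B→BBK, R→KR, R→KR, K→BRR, R→KR. Concatenated: BBK BBK BRR BRR KR BRR KR BBK KR KR BRR KR.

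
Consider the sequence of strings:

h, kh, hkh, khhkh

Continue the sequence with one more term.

From term 3 onward, concatenate the second-to-last term with the last: h·kh = hkh, kh·hkh = khhkh, …
The next term joins hkh and khhkh.

hkhkhhkh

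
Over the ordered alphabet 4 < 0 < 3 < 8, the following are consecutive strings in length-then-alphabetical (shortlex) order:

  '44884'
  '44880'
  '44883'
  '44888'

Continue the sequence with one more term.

40444

Find the rightmost character of 44888 below 8, bump it to the next letter, and reset everything to its right to 4.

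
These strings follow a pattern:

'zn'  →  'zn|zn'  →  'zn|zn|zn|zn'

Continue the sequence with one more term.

s(k+1) = s(k)·|·s(k) — each term doubles the last with '|' between the halves.
So the next term is two copies of zn|zn|zn|zn with '|' between the halves.

zn|zn|zn|zn|zn|zn|zn|zn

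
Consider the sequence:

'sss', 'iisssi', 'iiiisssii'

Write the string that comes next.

iiiiiisssiii

Every step adds ii to the front and i to the end of the previous string.
So the next term is ii·iiiisssii·i.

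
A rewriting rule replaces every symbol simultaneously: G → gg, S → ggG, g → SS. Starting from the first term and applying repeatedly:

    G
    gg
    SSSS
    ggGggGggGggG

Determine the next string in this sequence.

SSSSggSSSSggSSSSggSSSSgg

Rewriting each symbol of ggGggGggGggG: g→SS, g→SS, G→gg, g→SS, g→SS, G→gg, g→SS, g→SS, G→gg, g→SS, g→SS, G→gg, which concatenates to SS SS gg SS SS gg SS SS gg SS SS gg.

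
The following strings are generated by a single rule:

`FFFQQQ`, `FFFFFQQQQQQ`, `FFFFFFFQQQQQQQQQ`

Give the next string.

The n-th term is 2n+1 F's then 3n Q's (n = 1, 2, …).
At n = 4 the blocks have lengths 9, 12.

FFFFFFFFFQQQQQQQQQQQQ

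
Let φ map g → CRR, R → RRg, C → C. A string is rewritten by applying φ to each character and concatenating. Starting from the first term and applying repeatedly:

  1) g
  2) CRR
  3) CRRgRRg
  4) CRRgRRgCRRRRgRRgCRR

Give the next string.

Applying the rule to each of the 19 symbols of CRRgRRgCRRRRgRRgCRR gives the pieces C RRg RRg CRR RRg RRg CRR C RRg RRg RRg RRg CRR RRg RRg CRR C RRg RRg, which concatenate to the answer.

CRRgRRgCRRRRgRRgCRRCRRgRRgRRgRRgCRRRRgRRgCRRCRRgRRg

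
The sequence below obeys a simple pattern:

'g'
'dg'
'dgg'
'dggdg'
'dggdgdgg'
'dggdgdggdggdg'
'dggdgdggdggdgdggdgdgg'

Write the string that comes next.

From term 3 onward, concatenate the last term with the second-to-last: dg·g = dgg, dgg·dg = dggdg, …
Continuing: dggdgdggdggdgdggdgdgg · dggdgdggdggdg gives term 8.

dggdgdggdggdgdggdgdggdggdgdggdggdg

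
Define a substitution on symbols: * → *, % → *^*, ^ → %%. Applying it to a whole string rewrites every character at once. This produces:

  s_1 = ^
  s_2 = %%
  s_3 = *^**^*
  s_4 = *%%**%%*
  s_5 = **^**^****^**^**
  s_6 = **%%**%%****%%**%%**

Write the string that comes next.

Replace each of the 20 characters of **%%**%%****%%**%%** in place — * * *^* *^* * * *^* *^* * * * * *^* *^* * * *^* *^* * * — and concatenate.

***^**^****^**^******^**^****^**^***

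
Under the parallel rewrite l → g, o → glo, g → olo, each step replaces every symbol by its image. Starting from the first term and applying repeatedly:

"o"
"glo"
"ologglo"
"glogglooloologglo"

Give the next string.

ologglooloologglogloggloglogglooloologglo

φ(glogglooloologglo) expands symbol-by-symbol to olo g glo olo olo g glo glo g glo glo g glo olo olo g glo; joining the 17 pieces gives the next term.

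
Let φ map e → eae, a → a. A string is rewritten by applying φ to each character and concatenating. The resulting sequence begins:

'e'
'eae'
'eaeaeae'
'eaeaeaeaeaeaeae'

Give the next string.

eaeaeaeaeaeaeaeaeaeaeaeaeaeaeae

φ(eaeaeaeaeaeaeae) expands symbol-by-symbol to eae a eae a eae a eae a eae a eae a eae a eae; joining the 15 pieces gives the next term.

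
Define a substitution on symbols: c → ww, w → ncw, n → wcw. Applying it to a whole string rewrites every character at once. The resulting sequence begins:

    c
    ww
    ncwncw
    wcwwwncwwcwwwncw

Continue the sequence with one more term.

ncwwwncwncwncwwcwwwncwncwwwncwncwncwwcwwwncw

Replace each of the 16 characters of wcwwwncwwcwwwncw in place — ncw ww ncw ncw ncw wcw ww ncw ncw ww ncw ncw ncw wcw ww ncw — and concatenate.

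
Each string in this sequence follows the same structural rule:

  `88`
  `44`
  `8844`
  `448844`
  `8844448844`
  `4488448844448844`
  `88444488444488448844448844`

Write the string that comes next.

This is a Fibonacci-style word recurrence s(k) = s(k−2)·s(k−1): e.g. 88·44 = 8844.
The next term joins 4488448844448844 and 88444488444488448844448844.

448844884444884488444488444488448844448844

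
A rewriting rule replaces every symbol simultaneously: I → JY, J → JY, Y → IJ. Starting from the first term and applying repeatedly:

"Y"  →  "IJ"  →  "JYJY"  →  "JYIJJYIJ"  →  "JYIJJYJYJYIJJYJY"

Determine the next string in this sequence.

Replace each of the 16 characters of JYIJJYJYJYIJJYJY in place — JY IJ JY JY JY IJ JY IJ JY IJ JY JY JY IJ JY IJ — and concatenate.

JYIJJYJYJYIJJYIJJYIJJYJYJYIJJYIJ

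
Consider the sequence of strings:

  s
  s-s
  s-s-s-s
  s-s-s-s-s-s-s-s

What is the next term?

Every step duplicates the string with '-' between the halves.
Doubling s-s-s-s-s-s-s-s with '-' between the halves:

s-s-s-s-s-s-s-s-s-s-s-s-s-s-s-s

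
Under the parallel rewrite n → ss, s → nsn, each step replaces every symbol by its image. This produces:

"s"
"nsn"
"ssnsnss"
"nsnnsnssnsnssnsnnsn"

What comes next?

Replace each of the 19 characters of nsnnsnssnsnssnsnnsn in place — ss nsn ss ss nsn ss nsn nsn ss nsn ss nsn nsn ss nsn ss ss nsn ss — and concatenate.

ssnsnssssnsnssnsnnsnssnsnssnsnnsnssnsnssssnsnss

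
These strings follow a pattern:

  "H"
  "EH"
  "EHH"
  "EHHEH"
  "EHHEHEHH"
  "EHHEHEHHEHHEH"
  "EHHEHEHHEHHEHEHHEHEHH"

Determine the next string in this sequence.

From term 3 onward, concatenate the last term with the second-to-last: EH·H = EHH, EHH·EH = EHHEH, …
Continuing: EHHEHEHHEHHEHEHHEHEHH · EHHEHEHHEHHEH gives term 8.

EHHEHEHHEHHEHEHHEHEHHEHHEHEHHEHHEH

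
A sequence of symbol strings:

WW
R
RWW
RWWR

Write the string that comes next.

Each term (from the third on) is the previous term followed by the one before it: term 3 = R·WW = RWW.
Continuing: RWWR · RWW gives term 5.

RWWRRWW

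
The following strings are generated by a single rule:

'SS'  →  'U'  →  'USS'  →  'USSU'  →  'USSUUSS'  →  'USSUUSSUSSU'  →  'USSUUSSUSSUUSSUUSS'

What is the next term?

USSUUSSUSSUUSSUUSSUSSUUSSUSSU

This is a Fibonacci-style word recurrence s(k) = s(k−1)·s(k−2): e.g. U·SS = USS.
So term 8 is USSUUSSUSSUUSSUUSS·USSUUSSUSSU.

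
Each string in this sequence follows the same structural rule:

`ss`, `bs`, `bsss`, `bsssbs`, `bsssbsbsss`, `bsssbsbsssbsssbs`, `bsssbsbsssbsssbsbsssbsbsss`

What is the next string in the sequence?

bsssbsbsssbsssbsbsssbsbsssbsssbsbsssbsssbs

This is a Fibonacci-style word recurrence s(k) = s(k−1)·s(k−2): e.g. bs·ss = bsss.
The next term joins bsssbsbsssbsssbsbsssbsbsss and bsssbsbsssbsssbs.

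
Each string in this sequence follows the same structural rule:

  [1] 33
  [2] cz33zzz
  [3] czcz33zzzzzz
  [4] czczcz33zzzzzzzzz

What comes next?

czczczcz33zzzzzzzzzzzz

Every step adds cz to the front and zzz to the end of the previous string.
One more step from czczcz33zzzzzzzzz gives the answer.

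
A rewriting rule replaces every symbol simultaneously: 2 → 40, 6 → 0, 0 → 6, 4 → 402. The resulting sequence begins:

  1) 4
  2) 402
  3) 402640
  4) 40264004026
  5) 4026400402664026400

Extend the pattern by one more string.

Applying the rule to each of the 19 symbols of 4026400402664026400 gives the pieces 402 6 40 0 402 6 6 402 6 40 0 0 402 6 40 0 402 6 6, which concatenate to the answer.

40264004026640264000402640040266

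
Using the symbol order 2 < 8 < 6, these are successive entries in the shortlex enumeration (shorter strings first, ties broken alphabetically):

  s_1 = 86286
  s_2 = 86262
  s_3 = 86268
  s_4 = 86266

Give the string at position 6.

Continuing the enumeration 2 steps past 86266: 86266 → 86822 → (answer).

86828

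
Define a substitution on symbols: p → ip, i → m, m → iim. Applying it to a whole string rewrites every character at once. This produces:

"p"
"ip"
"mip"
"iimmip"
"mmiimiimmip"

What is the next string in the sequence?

Rewriting each symbol of mmiimiimmip: m→iim, m→iim, i→m, i→m, m→iim, i→m, i→m, m→iim, m→iim, i→m, p→ip, which concatenates to iim iim m m iim m m iim iim m ip.

iimiimmmiimmmiimiimmip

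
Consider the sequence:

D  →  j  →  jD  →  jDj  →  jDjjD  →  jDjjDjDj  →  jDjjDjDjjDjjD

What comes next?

Each term (from the third on) is the previous term followed by the one before it: term 3 = j·D = jD.
Continuing: jDjjDjDjjDjjD · jDjjDjDj gives term 8.

jDjjDjDjjDjjDjDjjDjDj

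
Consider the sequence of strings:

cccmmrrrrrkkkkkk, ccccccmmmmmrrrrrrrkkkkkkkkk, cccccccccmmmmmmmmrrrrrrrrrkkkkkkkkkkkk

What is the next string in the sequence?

Each string has the form c^{3n} m^{3n-1} r^{2n+3} k^{3n+3} (n = 1, 2, …).
Setting n = 4 gives 12, 11, 11, 15 characters in each block.

ccccccccccccmmmmmmmmmmmrrrrrrrrrrrkkkkkkkkkkkkkkk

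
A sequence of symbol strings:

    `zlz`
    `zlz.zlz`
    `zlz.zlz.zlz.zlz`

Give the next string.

zlz.zlz.zlz.zlz.zlz.zlz.zlz.zlz

Each string is two copies of the previous one joined by '.'.
So the next term is two copies of zlz.zlz.zlz.zlz with '.' between the halves.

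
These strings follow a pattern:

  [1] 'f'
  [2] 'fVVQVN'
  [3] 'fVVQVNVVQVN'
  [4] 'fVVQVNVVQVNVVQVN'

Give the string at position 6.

Each term is the previous one with VVQVN appended.
From fVVQVNVVQVNVVQVN, 2 further steps: fVVQVNVVQVNVVQVN → fVVQVNVVQVNVVQVNVVQVN → (answer).

fVVQVNVVQVNVVQVNVVQVNVVQVN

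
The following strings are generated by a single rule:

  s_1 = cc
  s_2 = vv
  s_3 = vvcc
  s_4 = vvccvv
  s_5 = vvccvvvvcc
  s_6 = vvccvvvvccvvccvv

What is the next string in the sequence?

vvccvvvvccvvccvvvvccvvvvcc

From term 3 onward, concatenate the last term with the second-to-last: vv·cc = vvcc, vvcc·vv = vvccvv, …
Continuing: vvccvvvvccvvccvv · vvccvvvvcc gives term 7.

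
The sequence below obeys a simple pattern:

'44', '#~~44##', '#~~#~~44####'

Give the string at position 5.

#~~#~~#~~#~~44########

Each term wraps the previous one in #~~ on the left and ## on the right.
From #~~#~~44####, 2 further steps: #~~#~~44#### → #~~#~~#~~44###### → (answer).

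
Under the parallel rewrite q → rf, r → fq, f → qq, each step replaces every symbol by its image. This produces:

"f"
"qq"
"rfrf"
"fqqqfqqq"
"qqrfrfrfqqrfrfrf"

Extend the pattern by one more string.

Rewriting the 16 symbols of qqrfrfrfqqrfrfrf one by one yields rf rf fq qq fq qq fq qq rf rf fq qq fq qq fq qq; concatenated:

rfrffqqqfqqqfqqqrfrffqqqfqqqfqqq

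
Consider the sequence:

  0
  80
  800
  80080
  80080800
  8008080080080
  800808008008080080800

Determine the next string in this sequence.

Each term (from the third on) is the previous term followed by the one before it: term 3 = 80·0 = 800.
Continuing: 800808008008080080800 · 8008080080080 gives term 8.

8008080080080800808008008080080080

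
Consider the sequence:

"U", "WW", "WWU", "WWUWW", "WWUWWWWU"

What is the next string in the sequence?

WWUWWWWUWWUWW

From term 3 onward, concatenate the last term with the second-to-last: WW·U = WWU, WWU·WW = WWUWW, …
Continuing: WWUWWWWU · WWUWW gives term 6.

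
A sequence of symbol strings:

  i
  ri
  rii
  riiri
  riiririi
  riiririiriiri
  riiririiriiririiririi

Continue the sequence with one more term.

Each term (from the third on) is the previous term followed by the one before it: term 3 = ri·i = rii.
Continuing: riiririiriiririiririi · riiririiriiri gives term 8.

riiririiriiririiririiriiririiriiri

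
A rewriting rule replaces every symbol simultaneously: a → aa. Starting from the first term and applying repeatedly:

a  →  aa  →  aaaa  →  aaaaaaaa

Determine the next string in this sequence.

aaaaaaaaaaaaaaaa

Apply φ to aaaaaaaa symbol by symbol: a→aa, a→aa, a→aa, a→aa, a→aa, a→aa, a→aa, a→aa; joined: aa aa aa aa aa aa aa aa.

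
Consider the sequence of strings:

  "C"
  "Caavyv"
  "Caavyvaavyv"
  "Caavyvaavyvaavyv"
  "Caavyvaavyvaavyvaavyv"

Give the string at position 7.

Caavyvaavyvaavyvaavyvaavyvaavyv

The strings grow by a fixed suffix aavyv each time.
From Caavyvaavyvaavyvaavyv, 2 further steps: Caavyvaavyvaavyvaavyv → Caavyvaavyvaavyvaavyvaavyv → (answer).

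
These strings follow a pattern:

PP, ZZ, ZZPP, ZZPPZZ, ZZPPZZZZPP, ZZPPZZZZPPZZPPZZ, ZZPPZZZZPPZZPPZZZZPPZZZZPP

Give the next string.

Each term (from the third on) is the previous term followed by the one before it: term 3 = ZZ·PP = ZZPP.
The next term joins ZZPPZZZZPPZZPPZZZZPPZZZZPP and ZZPPZZZZPPZZPPZZ.

ZZPPZZZZPPZZPPZZZZPPZZZZPPZZPPZZZZPPZZPPZZ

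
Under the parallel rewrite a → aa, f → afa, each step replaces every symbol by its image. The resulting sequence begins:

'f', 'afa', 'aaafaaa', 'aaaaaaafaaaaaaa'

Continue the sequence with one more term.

Rewriting the 15 symbols of aaaaaaafaaaaaaa one by one yields aa aa aa aa aa aa aa afa aa aa aa aa aa aa aa; concatenated:

aaaaaaaaaaaaaaafaaaaaaaaaaaaaaa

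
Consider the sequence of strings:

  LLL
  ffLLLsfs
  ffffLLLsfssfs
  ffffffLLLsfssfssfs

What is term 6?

ffffffffffLLLsfssfssfssfssfs

Each term wraps the previous one in ff on the left and sfs on the right.
From ffffffLLLsfssfssfs, 2 further steps: ffffffLLLsfssfssfs → ffffffffLLLsfssfssfssfs → (answer).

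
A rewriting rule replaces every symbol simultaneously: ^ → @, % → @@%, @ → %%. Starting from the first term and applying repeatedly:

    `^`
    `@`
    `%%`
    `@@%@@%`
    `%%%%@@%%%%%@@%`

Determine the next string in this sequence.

Rewriting the 14 symbols of %%%%@@%%%%%@@% one by one yields @@% @@% @@% @@% %% %% @@% @@% @@% @@% @@% %% %% @@%; concatenated:

@@%@@%@@%@@%%%%%@@%@@%@@%@@%@@%%%%%@@%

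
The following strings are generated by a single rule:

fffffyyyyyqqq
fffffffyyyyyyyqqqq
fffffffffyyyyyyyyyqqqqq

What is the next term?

The n-th term is 2n+1 f's then 2n+1 y's then n+1 q's, where the shown terms are n = 2, 3, 4.
For the next term, n = 5, so the run lengths are 11, 11, 6.

fffffffffffyyyyyyyyyyyqqqqqq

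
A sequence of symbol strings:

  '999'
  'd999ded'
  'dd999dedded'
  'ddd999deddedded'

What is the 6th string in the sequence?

s(k+1) = d·s(k)·ded, so each term gains d as a prefix and ded as a suffix.
From ddd999deddedded, 2 further steps: ddd999deddedded → dddd999deddeddedded → (answer).

ddddd999deddeddeddedded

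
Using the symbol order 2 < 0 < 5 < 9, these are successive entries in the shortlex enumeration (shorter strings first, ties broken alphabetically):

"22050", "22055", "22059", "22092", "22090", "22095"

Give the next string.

22099

Treat 22095 as a base-4 numeral over the given alphabet and add one, carrying through any trailing 9's.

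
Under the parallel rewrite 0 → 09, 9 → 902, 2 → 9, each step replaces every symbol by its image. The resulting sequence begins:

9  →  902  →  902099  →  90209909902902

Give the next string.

Replace each of the 14 characters of 90209909902902 in place — 902 09 9 09 902 902 09 902 902 09 9 902 09 9 — and concatenate.

9020990990290209902902099902099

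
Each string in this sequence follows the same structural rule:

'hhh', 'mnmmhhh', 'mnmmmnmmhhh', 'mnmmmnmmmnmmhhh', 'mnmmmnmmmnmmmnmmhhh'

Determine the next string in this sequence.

Every step adds mnmm at the front: s(k+1) = mnmm·s(k).
So the next term is mnmm·mnmmmnmmmnmmmnmmhhh.

mnmmmnmmmnmmmnmmmnmmhhh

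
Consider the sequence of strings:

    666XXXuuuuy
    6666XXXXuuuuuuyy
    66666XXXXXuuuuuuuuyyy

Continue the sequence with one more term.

666666XXXXXXuuuuuuuuuuyyyy

Term n consists of n+2 6's, followed by n+2 X's, followed by 2n+2 u's, followed by n y's (n = 1, 2, …).
Setting n = 4 gives 6, 6, 10, 4 characters in each block.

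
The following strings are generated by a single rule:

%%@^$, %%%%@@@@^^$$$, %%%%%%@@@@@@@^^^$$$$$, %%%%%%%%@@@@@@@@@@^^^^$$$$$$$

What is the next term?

The n-th term is 2n %'s then 3n-2 @'s then n ^'s then 2n-1 $'s (n = 1, 2, …).
Setting n = 5 gives 10, 13, 5, 9 characters in each block.

%%%%%%%%%%@@@@@@@@@@@@@^^^^^$$$$$$$$$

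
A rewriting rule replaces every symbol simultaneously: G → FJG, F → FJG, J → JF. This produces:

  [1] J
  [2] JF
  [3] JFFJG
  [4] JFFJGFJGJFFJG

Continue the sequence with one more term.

Rewriting the 13 symbols of JFFJGFJGJFFJG one by one yields JF FJG FJG JF FJG FJG JF FJG JF FJG FJG JF FJG; concatenated:

JFFJGFJGJFFJGFJGJFFJGJFFJGFJGJFFJG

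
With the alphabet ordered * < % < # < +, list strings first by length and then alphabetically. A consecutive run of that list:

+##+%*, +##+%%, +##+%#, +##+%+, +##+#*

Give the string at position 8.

+##+#+

Stepping forward 3 times from +##+#*: +##+#* → +##+#% → +##+##, then the target.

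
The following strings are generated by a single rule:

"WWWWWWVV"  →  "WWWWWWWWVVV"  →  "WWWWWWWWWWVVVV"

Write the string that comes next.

WWWWWWWWWWWWVVVVV

Term n consists of 2n W's, followed by n-1 V's, where the shown terms are n = 3, 4, 5.
For the next term, n = 6, so the run lengths are 12, 5.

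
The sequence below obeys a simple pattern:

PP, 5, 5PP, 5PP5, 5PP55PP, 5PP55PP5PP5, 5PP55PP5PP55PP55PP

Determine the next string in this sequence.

From term 3 onward, concatenate the last term with the second-to-last: 5·PP = 5PP, 5PP·5 = 5PP5, …
Continuing: 5PP55PP5PP55PP55PP · 5PP55PP5PP5 gives term 8.

5PP55PP5PP55PP55PP5PP55PP5PP5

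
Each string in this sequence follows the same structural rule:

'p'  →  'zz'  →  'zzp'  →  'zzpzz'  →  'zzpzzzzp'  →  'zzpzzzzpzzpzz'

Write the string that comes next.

Each term (from the third on) is the previous term followed by the one before it: term 3 = zz·p = zzp.
So term 7 is zzpzzzzpzzpzz·zzpzzzzp.

zzpzzzzpzzpzzzzpzzzzp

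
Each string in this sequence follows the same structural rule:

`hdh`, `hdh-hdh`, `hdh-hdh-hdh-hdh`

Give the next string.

Each string is two copies of the previous one joined by '-'.
So the next term is two copies of hdh-hdh-hdh-hdh with '-' between the halves.

hdh-hdh-hdh-hdh-hdh-hdh-hdh-hdh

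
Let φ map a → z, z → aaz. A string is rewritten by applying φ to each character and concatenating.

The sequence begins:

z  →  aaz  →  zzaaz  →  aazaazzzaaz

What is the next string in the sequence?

Expanding aazaazzzaaz: a→z, a→z, z→aaz, a→z, a→z, z→aaz, z→aaz, z→aaz, a→z, a→z, z→aaz. Concatenated: z z aaz z z aaz aaz aaz z z aaz.

zzaazzzaazaazaazzzaaz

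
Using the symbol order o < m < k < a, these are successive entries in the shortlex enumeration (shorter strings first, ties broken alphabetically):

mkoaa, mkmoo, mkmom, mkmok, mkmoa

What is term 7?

mkmmm

Advancing 2 positions from mkmoa through mkmoa → mkmmo reaches term 7.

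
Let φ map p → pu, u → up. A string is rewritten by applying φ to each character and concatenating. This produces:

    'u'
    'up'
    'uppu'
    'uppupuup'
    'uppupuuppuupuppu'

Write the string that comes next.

Replace each of the 16 characters of uppupuuppuupuppu in place — up pu pu up pu up up pu pu up up pu up pu pu up — and concatenate.

uppupuuppuupuppupuupuppuuppupuup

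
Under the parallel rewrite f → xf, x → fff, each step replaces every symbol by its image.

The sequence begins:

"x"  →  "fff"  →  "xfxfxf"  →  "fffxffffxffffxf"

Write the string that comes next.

xfxfxffffxfxfxfxffffxfxfxfxffffxf

φ(fffxffffxffffxf) expands symbol-by-symbol to xf xf xf fff xf xf xf xf fff xf xf xf xf fff xf; joining the 15 pieces gives the next term.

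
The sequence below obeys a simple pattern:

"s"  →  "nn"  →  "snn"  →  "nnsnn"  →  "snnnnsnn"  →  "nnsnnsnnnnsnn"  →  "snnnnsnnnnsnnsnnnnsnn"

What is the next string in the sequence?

nnsnnsnnnnsnnsnnnnsnnnnsnnsnnnnsnn

Each term (from the third on) is the two preceding terms concatenated in order: term 3 = s·nn = snn.
So term 8 is nnsnnsnnnnsnn·snnnnsnnnnsnnsnnnnsnn.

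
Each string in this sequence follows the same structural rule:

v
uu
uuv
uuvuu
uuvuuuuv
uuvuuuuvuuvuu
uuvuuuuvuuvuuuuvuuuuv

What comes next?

uuvuuuuvuuvuuuuvuuuuvuuvuuuuvuuvuu

This is a Fibonacci-style word recurrence s(k) = s(k−1)·s(k−2): e.g. uu·v = uuv.
The next term joins uuvuuuuvuuvuuuuvuuuuv and uuvuuuuvuuvuu.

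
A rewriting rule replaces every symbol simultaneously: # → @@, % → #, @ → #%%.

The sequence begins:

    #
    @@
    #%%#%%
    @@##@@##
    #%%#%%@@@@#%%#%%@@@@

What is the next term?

@@##@@###%%#%%#%%#%%@@##@@###%%#%%#%%#%%

Applying the rule to each of the 20 symbols of #%%#%%@@@@#%%#%%@@@@ gives the pieces @@ # # @@ # # #%% #%% #%% #%% @@ # # @@ # # #%% #%% #%% #%%, which concatenate to the answer.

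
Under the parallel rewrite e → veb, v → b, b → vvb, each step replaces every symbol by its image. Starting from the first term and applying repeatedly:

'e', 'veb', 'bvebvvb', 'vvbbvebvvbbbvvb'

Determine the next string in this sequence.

Rewriting the 15 symbols of vvbbvebvvbbbvvb one by one yields b b vvb vvb b veb vvb b b vvb vvb vvb b b vvb; concatenated:

bbvvbvvbbvebvvbbbvvbvvbvvbbbvvb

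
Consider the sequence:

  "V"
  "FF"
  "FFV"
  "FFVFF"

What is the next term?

FFVFFFFV

This is a Fibonacci-style word recurrence s(k) = s(k−1)·s(k−2): e.g. FF·V = FFV.
The next term joins FFVFF and FFV.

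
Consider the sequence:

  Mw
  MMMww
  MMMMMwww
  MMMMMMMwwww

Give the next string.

The n-th term is 2n-1 M's then n w's (n = 1, 2, …).
Setting n = 5 gives 9, 5 characters in each block.

MMMMMMMMMwwwww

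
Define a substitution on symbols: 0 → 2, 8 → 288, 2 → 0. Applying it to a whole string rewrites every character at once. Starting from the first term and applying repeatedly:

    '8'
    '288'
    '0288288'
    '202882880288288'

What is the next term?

Applying the rule to each of the 15 symbols of 202882880288288 gives the pieces 0 2 0 288 288 0 288 288 2 0 288 288 0 288 288, which concatenate to the answer.

0202882880288288202882880288288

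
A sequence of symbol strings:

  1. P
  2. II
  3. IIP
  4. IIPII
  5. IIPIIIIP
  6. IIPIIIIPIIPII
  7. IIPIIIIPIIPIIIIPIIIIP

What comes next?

Each term (from the third on) is the previous term followed by the one before it: term 3 = II·P = IIP.
Continuing: IIPIIIIPIIPIIIIPIIIIP · IIPIIIIPIIPII gives term 8.

IIPIIIIPIIPIIIIPIIIIPIIPIIIIPIIPII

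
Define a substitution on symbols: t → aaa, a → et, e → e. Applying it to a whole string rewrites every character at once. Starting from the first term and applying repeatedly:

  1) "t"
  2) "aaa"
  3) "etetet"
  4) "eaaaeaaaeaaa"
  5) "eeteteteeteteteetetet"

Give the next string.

Rewriting the 21 symbols of eeteteteeteteteetetet one by one yields e e aaa e aaa e aaa e e aaa e aaa e aaa e e aaa e aaa e aaa; concatenated:

eeaaaeaaaeaaaeeaaaeaaaeaaaeeaaaeaaaeaaa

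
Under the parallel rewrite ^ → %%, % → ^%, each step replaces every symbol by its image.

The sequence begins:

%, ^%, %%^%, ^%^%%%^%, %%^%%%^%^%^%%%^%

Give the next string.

^%^%%%^%^%^%%%^%%%^%%%^%^%^%%%^%

Replace each of the 16 characters of %%^%%%^%^%^%%%^% in place — ^% ^% %% ^% ^% ^% %% ^% %% ^% %% ^% ^% ^% %% ^% — and concatenate.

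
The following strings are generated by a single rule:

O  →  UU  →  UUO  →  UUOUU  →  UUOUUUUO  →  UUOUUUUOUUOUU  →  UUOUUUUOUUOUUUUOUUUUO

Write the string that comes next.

Each term (from the third on) is the previous term followed by the one before it: term 3 = UU·O = UUO.
The next term joins UUOUUUUOUUOUUUUOUUUUO and UUOUUUUOUUOUU.

UUOUUUUOUUOUUUUOUUUUOUUOUUUUOUUOUU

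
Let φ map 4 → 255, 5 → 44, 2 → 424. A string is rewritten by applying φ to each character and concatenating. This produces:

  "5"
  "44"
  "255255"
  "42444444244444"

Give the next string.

Applying the rule to each of the 14 symbols of 42444444244444 gives the pieces 255 424 255 255 255 255 255 255 424 255 255 255 255 255, which concatenate to the answer.

255424255255255255255255424255255255255255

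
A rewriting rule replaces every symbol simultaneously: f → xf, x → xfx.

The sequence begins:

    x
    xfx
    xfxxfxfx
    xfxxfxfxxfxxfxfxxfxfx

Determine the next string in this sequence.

Replace each of the 21 characters of xfxxfxfxxfxxfxfxxfxfx in place — xfx xf xfx xfx xf xfx xf xfx xfx xf xfx xfx xf xfx xf xfx xfx xf xfx xf xfx — and concatenate.

xfxxfxfxxfxxfxfxxfxfxxfxxfxfxxfxxfxfxxfxfxxfxxfxfxxfxfx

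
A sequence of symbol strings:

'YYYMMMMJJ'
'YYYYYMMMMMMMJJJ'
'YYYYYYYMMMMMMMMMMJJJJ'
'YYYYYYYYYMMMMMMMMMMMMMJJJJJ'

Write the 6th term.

Term n consists of 2n-1 Y's, followed by 3n-2 M's, followed by n J's, where the shown terms are n = 2, 3, 4, 5.
For term 6, n = 7, so the run lengths are 13, 19, 7.

YYYYYYYYYYYYYMMMMMMMMMMMMMMMMMMMJJJJJJJ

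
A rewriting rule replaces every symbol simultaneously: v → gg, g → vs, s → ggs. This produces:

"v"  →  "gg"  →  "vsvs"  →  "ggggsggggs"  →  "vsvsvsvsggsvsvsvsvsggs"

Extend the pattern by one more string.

Rewriting the 22 symbols of vsvsvsvsggsvsvsvsvsggs one by one yields gg ggs gg ggs gg ggs gg ggs vs vs ggs gg ggs gg ggs gg ggs gg ggs vs vs ggs; concatenated:

ggggsggggsggggsggggsvsvsggsggggsggggsggggsggggsvsvsggs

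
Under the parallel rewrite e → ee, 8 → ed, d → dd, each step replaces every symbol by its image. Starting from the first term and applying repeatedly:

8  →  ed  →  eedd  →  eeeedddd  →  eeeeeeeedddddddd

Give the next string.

eeeeeeeeeeeeeeeedddddddddddddddd

φ(eeeeeeeedddddddd) expands symbol-by-symbol to ee ee ee ee ee ee ee ee dd dd dd dd dd dd dd dd; joining the 16 pieces gives the next term.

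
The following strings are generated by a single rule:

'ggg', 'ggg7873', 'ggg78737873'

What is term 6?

ggg78737873787378737873

The strings grow by a fixed suffix 7873 each time.
From ggg78737873, 3 further steps: ggg78737873 → ggg787378737873 → ggg7873787378737873 → (answer).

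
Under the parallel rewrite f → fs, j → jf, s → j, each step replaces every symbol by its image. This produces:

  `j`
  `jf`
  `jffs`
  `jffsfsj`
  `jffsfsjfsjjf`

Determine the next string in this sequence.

jffsfsjfsjjffsjjfjffs

Apply φ to jffsfsjfsjjf symbol by symbol: j→jf, f→fs, f→fs, s→j, f→fs, s→j, j→jf, f→fs, s→j, j→jf, j→jf, f→fs; joined: jf fs fs j fs j jf fs j jf jf fs.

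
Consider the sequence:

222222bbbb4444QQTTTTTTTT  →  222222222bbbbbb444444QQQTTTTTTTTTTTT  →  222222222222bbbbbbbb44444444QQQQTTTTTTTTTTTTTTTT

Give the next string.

Reading off run lengths: 2 runs 6, 9, 12; b runs 4, 6, 8; 4 runs 4, 6, 8; Q runs 2, 3, 4; T runs 8, 12, 16 — each is linear in n, where the shown terms are n = 2, 3, 4.
At n = 5 the blocks have lengths 15, 10, 10, 5, 20.

222222222222222bbbbbbbbbb4444444444QQQQQTTTTTTTTTTTTTTTTTTTT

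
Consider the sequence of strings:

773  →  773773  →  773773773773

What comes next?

773773773773773773773773

Every step duplicates the string.
One more doubling of 773773773773 gives the answer.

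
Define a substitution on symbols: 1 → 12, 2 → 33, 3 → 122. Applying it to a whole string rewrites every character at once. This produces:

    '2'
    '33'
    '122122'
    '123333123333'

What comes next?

Rewriting each symbol of 123333123333: 1→12, 2→33, 3→122, 3→122, 3→122, 3→122, 1→12, 2→33, 3→122, 3→122, 3→122, 3→122, which concatenates to 12 33 122 122 122 122 12 33 122 122 122 122.

12331221221221221233122122122122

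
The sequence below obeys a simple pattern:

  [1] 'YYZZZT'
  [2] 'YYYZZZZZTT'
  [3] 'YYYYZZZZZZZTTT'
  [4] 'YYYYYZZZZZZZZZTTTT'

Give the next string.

YYYYYYZZZZZZZZZZZTTTTT

The n-th term is n Y's then 2n-1 Z's then n-1 T's, where the shown terms are n = 2, 3, 4, 5.
At n = 6 the blocks have lengths 6, 11, 5.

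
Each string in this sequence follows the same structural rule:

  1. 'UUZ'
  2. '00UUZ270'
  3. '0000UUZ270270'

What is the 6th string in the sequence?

0000000000UUZ270270270270270

Each term wraps the previous one in 00 on the left and 270 on the right.
From 0000UUZ270270, 3 further steps: 0000UUZ270270 → 000000UUZ270270270 → 00000000UUZ270270270270 → (answer).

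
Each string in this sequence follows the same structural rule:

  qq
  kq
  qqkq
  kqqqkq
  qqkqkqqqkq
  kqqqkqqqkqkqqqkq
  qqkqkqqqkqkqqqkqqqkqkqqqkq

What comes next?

Each term (from the third on) is the two preceding terms concatenated in order: term 3 = qq·kq = qqkq.
So term 8 is kqqqkqqqkqkqqqkq·qqkqkqqqkqkqqqkqqqkqkqqqkq.

kqqqkqqqkqkqqqkqqqkqkqqqkqkqqqkqqqkqkqqqkq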